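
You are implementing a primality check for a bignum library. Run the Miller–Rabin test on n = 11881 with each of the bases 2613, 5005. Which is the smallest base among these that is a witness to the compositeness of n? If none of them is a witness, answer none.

5005

n − 1 = 11880 = 2^3 · 1485, so s = 3 and d = 1485.
Base 2613: x_0 = 2613^1485 mod 11881 = 11880. x_0 = 11880 ≡ −1, so 2613 is not a witness.
Base 5005: x_0 = 5005^1485 mod 11881 = 7738. x_0 is neither 1 nor 11880, so continue squaring. x_1 = 7738^2 mod 11881 = 8285. x_2 = 8285^2 mod 11881 = 4688. Reached i = s−1 = 2 without hitting −1: 5005 is a Miller–Rabin witness and 11881 is composite.
The smallest witness among the given bases is 5005.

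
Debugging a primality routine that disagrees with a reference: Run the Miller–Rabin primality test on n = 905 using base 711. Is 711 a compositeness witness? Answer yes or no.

yes

n − 1 = 904 = 2^3 · 113, so s = 3 and d = 113.
x_0 = 711^113 mod 905 = 111.
x_0 is neither 1 nor 904, so continue squaring.
x_1 = 111^2 mod 905 = 556.
x_2 = 556^2 mod 905 = 531.
Reached i = s−1 = 2 without hitting −1: 711 is a Miller–Rabin witness and 905 is composite.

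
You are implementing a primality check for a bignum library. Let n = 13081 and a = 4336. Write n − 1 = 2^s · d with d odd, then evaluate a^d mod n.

10579

n − 1 = 13080 = 2^3 · 1635, so s = 3 and d = 1635.
By repeated squaring, 4336^1635 ≡ 10579 (mod 13081).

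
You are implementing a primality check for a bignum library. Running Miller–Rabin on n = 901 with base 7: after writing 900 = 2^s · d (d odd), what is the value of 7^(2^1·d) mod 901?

627

n − 1 = 900 = 2^2 · 225, so s = 2 and d = 225.
By repeated squaring, 7^225 ≡ 143 (mod 901).
x_0 = 143.
x_1 = 143^2 mod 901 = 627.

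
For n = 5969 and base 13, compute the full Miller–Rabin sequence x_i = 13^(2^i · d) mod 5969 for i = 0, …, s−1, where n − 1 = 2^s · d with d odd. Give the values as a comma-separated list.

792, 519, 756, 4481

n − 1 = 5968 = 2^4 · 373, so s = 4 and d = 373.
x_0 = 13^373 mod 5969 = 792.
x_1 = 792^2 mod 5969 = 519.
x_2 = 519^2 mod 5969 = 756.
x_3 = 756^2 mod 5969 = 4481.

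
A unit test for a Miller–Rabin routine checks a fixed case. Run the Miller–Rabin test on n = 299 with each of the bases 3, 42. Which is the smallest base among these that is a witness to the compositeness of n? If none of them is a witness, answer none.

n − 1 = 298 = 2^1 · 149, so s = 1 and d = 149.
Base 3: x_0 = 3^149 mod 299 = 269. x_0 ∉ {1, 298} and s = 1, so 3 is a Miller–Rabin witness and 299 is composite.
Base 42: x_0 = 42^149 mod 299 = 113. x_0 ∉ {1, 298} and s = 1, so 42 is a Miller–Rabin witness and 299 is composite.
The smallest witness among the given bases is 3.

3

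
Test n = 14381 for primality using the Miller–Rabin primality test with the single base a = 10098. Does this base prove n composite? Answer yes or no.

yes

n − 1 = 14380 = 2^2 · 3595, so s = 2 and d = 3595.
Repeated squaring mod 14381: 10098^1 ≡ 10098, 10098^2 ≡ 8314, 10098^4 ≡ 7510, 10098^8 ≡ 12199, 10098^16 ≡ 1013, 10098^32 ≡ 5118, 10098^64 ≡ 6123, 10098^128 ≡ 14243, 10098^256 ≡ 4663, 10098^512 ≡ 13878, 10098^1024 ≡ 8532, 10098^2048 ≡ 12783.
3595 = 2048 + 1024 + 512 + 8 + 2 + 1, so 10098^3595 ≡ 12783·8532·13878·12199·8314·10098 ≡ 11364 (mod 14381).
x_0 = 10098^3595 mod 14381 = 11364.
x_0 is neither 1 nor 14380, so continue squaring.
x_1 = 11364^2 mod 14381 = 13497.
Reached i = s−1 = 1 without hitting −1: 10098 is a Miller–Rabin witness and 14381 is composite.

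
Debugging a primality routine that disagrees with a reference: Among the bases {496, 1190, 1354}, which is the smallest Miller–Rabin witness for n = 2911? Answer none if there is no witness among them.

n − 1 = 2910 = 2^1 · 1455, so s = 1 and d = 1455.
Base 496: x_0 = 496^1455 mod 2911 = 2910. x_0 = 2910 ≡ −1, so 496 is not a witness.
Base 1190: x_0 = 1190^1455 mod 2911 = 1. x_0 = 1, so 1190 is not a witness.
Base 1354: x_0 = 1354^1455 mod 2911 = 1. x_0 = 1, so 1354 is not a witness.
No listed base is a witness for 2911.

none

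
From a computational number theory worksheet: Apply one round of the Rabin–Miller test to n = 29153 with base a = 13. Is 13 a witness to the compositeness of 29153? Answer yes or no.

no

n − 1 = 29152 = 2^5 · 911, so s = 5 and d = 911.
x_0 = 13^911 mod 29153 = 18833.
x_0 is neither 1 nor 29152, so continue squaring.
x_1 = 18833^2 mod 29153 = 6491.
x_2 = 6491^2 mod 29153 = 6996.
x_3 = 6996^2 mod 29153 = 25282.
x_4 = 25282^2 mod 29153 = 29152.
x_4 ≡ −1, so 13 is not a witness.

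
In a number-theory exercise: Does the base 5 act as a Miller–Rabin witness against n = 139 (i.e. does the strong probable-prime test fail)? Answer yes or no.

no

n − 1 = 138 = 2^1 · 69, so s = 1 and d = 69.
By repeated squaring, 5^69 ≡ 1 (mod 139).
x_0 = 5^69 mod 139 = 1.
x_0 = 1, so 5 is not a witness.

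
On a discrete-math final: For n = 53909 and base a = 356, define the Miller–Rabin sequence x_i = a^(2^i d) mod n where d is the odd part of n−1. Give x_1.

n − 1 = 53908 = 2^2 · 13477, so s = 2 and d = 13477.
By repeated squaring, 356^13477 ≡ 16081 (mod 53909).
x_0 = 16081.
x_1 = 16081^2 mod 53909 = 50997.

50997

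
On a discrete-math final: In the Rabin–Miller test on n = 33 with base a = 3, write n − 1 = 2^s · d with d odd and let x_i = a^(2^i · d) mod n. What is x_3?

27

n − 1 = 32 = 2^5 · 1, so s = 5 and d = 1.
x_0 = 3^1 mod 33 = 3.
x_1 = 3^2 mod 33 = 9.
x_2 = 9^2 mod 33 = 15.
x_3 = 15^2 mod 33 = 27.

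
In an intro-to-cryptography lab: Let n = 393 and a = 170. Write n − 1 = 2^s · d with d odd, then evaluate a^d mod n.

n − 1 = 392 = 2^3 · 49, so s = 3 and d = 49.
170^49 mod 393 = 191.

191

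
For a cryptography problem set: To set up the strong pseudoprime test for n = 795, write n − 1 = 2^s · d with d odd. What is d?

397

Halving: 794 → 397; 397 is odd.
So 794 = 2^1 · 397.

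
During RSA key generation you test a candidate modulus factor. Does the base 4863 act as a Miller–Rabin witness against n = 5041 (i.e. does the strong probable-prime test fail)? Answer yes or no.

yes

n − 1 = 5040 = 2^4 · 315, so s = 4 and d = 315.
Repeated squaring mod 5041: 4863^1 ≡ 4863, 4863^2 ≡ 1438, 4863^4 ≡ 1034, 4863^8 ≡ 464, 4863^16 ≡ 3574, 4863^32 ≡ 4623, 4863^64 ≡ 3330, 4863^128 ≡ 3741, 4863^256 ≡ 1265.
315 = 256 + 32 + 16 + 8 + 2 + 1, so 4863^315 ≡ 1265·4623·3574·464·1438·4863 ≡ 4756 (mod 5041).
x_0 = 4863^315 mod 5041 = 4756.
x_0 is neither 1 nor 5040, so continue squaring.
x_1 = 4756^2 mod 5041 = 569.
x_2 = 569^2 mod 5041 = 1137.
x_3 = 1137^2 mod 5041 = 2273.
Reached i = s−1 = 3 without hitting −1: 4863 is a Miller–Rabin witness and 5041 is composite.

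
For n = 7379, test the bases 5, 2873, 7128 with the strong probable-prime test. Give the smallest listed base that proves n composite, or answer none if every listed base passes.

5

n − 1 = 7378 = 2^1 · 3689, so s = 1 and d = 3689.
Base 5: x_0 = 5^3689 mod 7379 = 6197. x_0 ∉ {1, 7378} and s = 1, so 5 is a Miller–Rabin witness and 7379 is composite.
Base 2873: x_0 = 2873^3689 mod 7379 = 3857. x_0 ∉ {1, 7378} and s = 1, so 2873 is a Miller–Rabin witness and 7379 is composite.
Base 7128: x_0 = 7128^3689 mod 7379 = 4169. x_0 ∉ {1, 7378} and s = 1, so 7128 is a Miller–Rabin witness and 7379 is composite.
The smallest witness among the given bases is 5.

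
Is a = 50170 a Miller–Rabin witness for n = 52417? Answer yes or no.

n − 1 = 52416 = 2^6 · 819, so s = 6 and d = 819.
x_0 = 50170^819 mod 52417 = 1719.
x_0 is neither 1 nor 52416, so continue squaring.
x_1 = 1719^2 mod 52417 = 19609.
x_2 = 19609^2 mod 52417 = 34186.
x_3 = 34186^2 mod 52417 = 45581.
x_4 = 45581^2 mod 52417 = 27349.
x_5 = 27349^2 mod 52417 = 29628.
Reached i = s−1 = 5 without hitting −1: 50170 is a Miller–Rabin witness and 52417 is composite.

yes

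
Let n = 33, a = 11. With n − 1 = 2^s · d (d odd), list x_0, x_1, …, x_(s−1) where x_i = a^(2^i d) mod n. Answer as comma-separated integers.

11, 22, 22, 22, 22

n − 1 = 32 = 2^5 · 1, so s = 5 and d = 1.
x_0 = 11^1 mod 33 = 11.
x_1 = 11^2 mod 33 = 22.
x_2 = 22^2 mod 33 = 22.
x_3 = 22^2 mod 33 = 22.
x_4 = 22^2 mod 33 = 22.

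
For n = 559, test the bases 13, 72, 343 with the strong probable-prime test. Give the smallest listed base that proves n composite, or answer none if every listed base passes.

13

n − 1 = 558 = 2^1 · 279, so s = 1 and d = 279.
Base 13: x_0 = 13^279 mod 559 = 403. x_0 ∉ {1, 558} and s = 1, so 13 is a Miller–Rabin witness and 559 is composite.
Base 72: x_0 = 72^279 mod 559 = 538. x_0 ∉ {1, 558} and s = 1, so 72 is a Miller–Rabin witness and 559 is composite.
Base 343: x_0 = 343^279 mod 559 = 515. x_0 ∉ {1, 558} and s = 1, so 343 is a Miller–Rabin witness and 559 is composite.
The smallest witness among the given bases is 13.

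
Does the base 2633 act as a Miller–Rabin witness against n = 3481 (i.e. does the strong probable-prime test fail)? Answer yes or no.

n − 1 = 3480 = 2^3 · 435, so s = 3 and d = 435.
Repeated squaring mod 3481: 2633^1 ≡ 2633, 2633^2 ≡ 2018, 2633^4 ≡ 3035, 2633^8 ≡ 499, 2633^16 ≡ 1850, 2633^32 ≡ 677, 2633^64 ≡ 2318, 2633^128 ≡ 1941, 2633^256 ≡ 1039.
435 = 256 + 128 + 32 + 16 + 2 + 1, so 2633^435 ≡ 1039·1941·677·1850·2018·2633 ≡ 3244 (mod 3481).
x_0 = 2633^435 mod 3481 = 3244.
x_0 is neither 1 nor 3480, so continue squaring.
x_1 = 3244^2 mod 3481 = 473.
x_2 = 473^2 mod 3481 = 945.
Reached i = s−1 = 2 without hitting −1: 2633 is a Miller–Rabin witness and 3481 is composite.

yes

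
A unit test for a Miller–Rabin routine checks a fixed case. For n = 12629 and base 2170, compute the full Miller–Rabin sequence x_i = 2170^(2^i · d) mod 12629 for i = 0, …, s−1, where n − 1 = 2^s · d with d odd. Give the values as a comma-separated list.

n − 1 = 12628 = 2^2 · 3157, so s = 2 and d = 3157.
x_0 = 2170^3157 mod 12629 = 12449.
x_1 = 12449^2 mod 12629 = 7142.

12449, 7142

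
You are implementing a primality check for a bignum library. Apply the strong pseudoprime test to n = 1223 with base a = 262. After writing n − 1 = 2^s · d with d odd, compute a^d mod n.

1222

n − 1 = 1222 = 2^1 · 611, so s = 1 and d = 611.
262^611 mod 1223 = 1222.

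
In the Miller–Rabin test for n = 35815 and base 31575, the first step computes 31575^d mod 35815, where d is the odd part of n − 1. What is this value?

34910

n − 1 = 35814 = 2^1 · 17907, so s = 1 and d = 17907.
31575^17907 mod 35815 = 34910.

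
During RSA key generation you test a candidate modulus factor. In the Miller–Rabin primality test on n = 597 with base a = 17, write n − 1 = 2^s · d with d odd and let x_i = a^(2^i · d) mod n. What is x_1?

580

n − 1 = 596 = 2^2 · 149, so s = 2 and d = 149.
By repeated squaring, 17^149 ≡ 287 (mod 597).
x_0 = 287.
x_1 = 287^2 mod 597 = 580.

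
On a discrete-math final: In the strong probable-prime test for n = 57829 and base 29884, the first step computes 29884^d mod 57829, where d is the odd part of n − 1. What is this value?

n − 1 = 57828 = 2^2 · 14457, so s = 2 and d = 14457.
29884^14457 mod 57829 = 43048.

43048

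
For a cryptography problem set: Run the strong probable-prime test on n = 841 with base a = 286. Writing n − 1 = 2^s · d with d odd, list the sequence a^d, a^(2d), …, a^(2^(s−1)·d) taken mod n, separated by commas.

n − 1 = 840 = 2^3 · 105, so s = 3 and d = 105.
x_0 = 286^105 mod 841 = 175.
x_1 = 175^2 mod 841 = 349.
x_2 = 349^2 mod 841 = 697.

175, 349, 697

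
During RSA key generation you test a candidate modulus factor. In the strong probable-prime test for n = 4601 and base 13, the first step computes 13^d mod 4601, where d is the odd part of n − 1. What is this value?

n − 1 = 4600 = 2^3 · 575, so s = 3 and d = 575.
13^575 mod 4601 = 4596.

4596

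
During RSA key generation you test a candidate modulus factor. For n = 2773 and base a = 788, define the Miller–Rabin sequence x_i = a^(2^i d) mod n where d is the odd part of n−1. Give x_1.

n − 1 = 2772 = 2^2 · 693, so s = 2 and d = 693.
x_0 = 788^693 mod 2773 = 737.
x_1 = 737^2 mod 2773 = 2434.

2434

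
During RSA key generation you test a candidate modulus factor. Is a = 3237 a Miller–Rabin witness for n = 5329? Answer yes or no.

n − 1 = 5328 = 2^4 · 333, so s = 4 and d = 333.
Repeated squaring mod 5329: 3237^1 ≡ 3237, 3237^2 ≡ 1355, 3237^4 ≡ 2849, 3237^8 ≡ 734, 3237^16 ≡ 527, 3237^32 ≡ 621, 3237^64 ≡ 1953, 3237^128 ≡ 3974, 3237^256 ≡ 2849.
333 = 256 + 64 + 8 + 4 + 1, so 3237^333 ≡ 2849·1953·734·2849·3237 ≡ 4553 (mod 5329).
x_0 = 3237^333 mod 5329 = 4553.
x_0 is neither 1 nor 5328, so continue squaring.
x_1 = 4553^2 mod 5329 = 5328.
x_1 ≡ −1, so 3237 is not a witness.

no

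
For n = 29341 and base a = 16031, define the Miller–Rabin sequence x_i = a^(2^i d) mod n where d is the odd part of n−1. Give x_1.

6772

n − 1 = 29340 = 2^2 · 7335, so s = 2 and d = 7335.
x_0 = 16031^7335 mod 29341 = 24643.
x_1 = 24643^2 mod 29341 = 6772.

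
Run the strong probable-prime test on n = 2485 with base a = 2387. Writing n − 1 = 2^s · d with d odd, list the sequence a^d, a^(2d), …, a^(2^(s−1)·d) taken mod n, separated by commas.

n − 1 = 2484 = 2^2 · 621, so s = 2 and d = 621.
x_0 = 2387^621 mod 2485 = 42.
x_1 = 42^2 mod 2485 = 1764.

42, 1764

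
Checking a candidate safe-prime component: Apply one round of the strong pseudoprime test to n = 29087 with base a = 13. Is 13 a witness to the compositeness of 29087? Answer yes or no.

n − 1 = 29086 = 2^1 · 14543, so s = 1 and d = 14543.
x_0 = 13^14543 mod 29087 = 19231.
x_0 ∉ {1, 29086} and s = 1, so 13 is a Miller–Rabin witness and 29087 is composite.

yes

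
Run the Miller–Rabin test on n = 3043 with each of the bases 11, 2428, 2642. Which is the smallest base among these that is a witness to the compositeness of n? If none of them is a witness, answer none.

n − 1 = 3042 = 2^1 · 1521, so s = 1 and d = 1521.
Base 11: x_0 = 11^1521 mod 3043 = 2748. x_0 ∉ {1, 3042} and s = 1, so 11 is a Miller–Rabin witness and 3043 is composite.
Base 2428: x_0 = 2428^1521 mod 3043 = 2343. x_0 ∉ {1, 3042} and s = 1, so 2428 is a Miller–Rabin witness and 3043 is composite.
Base 2642: x_0 = 2642^1521 mod 3043 = 2013. x_0 ∉ {1, 3042} and s = 1, so 2642 is a Miller–Rabin witness and 3043 is composite.
The smallest witness among the given bases is 11.

11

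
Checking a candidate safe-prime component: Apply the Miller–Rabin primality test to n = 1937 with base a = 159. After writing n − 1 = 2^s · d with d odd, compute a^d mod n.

n − 1 = 1936 = 2^4 · 121, so s = 4 and d = 121.
Repeated squaring mod 1937: 159^1 ≡ 159, 159^2 ≡ 100, 159^4 ≡ 315, 159^8 ≡ 438, 159^16 ≡ 81, 159^32 ≡ 750, 159^64 ≡ 770.
121 = 64 + 32 + 16 + 8 + 1, so 159^121 ≡ 770·750·81·438·159 ≡ 1524 (mod 1937).

1524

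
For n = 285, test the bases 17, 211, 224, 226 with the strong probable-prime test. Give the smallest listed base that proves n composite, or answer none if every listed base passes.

17

n − 1 = 284 = 2^2 · 71, so s = 2 and d = 71.
Base 17: x_0 = 17^71 mod 285 = 218. x_0 is neither 1 nor 284, so continue squaring. x_1 = 218^2 mod 285 = 214. Reached i = s−1 = 1 without hitting −1: 17 is a Miller–Rabin witness and 285 is composite.
Base 211: x_0 = 211^71 mod 285 = 181. x_0 is neither 1 nor 284, so continue squaring. x_1 = 181^2 mod 285 = 271. Reached i = s−1 = 1 without hitting −1: 211 is a Miller–Rabin witness and 285 is composite.
Base 224: x_0 = 224^71 mod 285 = 14. x_0 is neither 1 nor 284, so continue squaring. x_1 = 14^2 mod 285 = 196. Reached i = s−1 = 1 without hitting −1: 224 is a Miller–Rabin witness and 285 is composite.
Base 226: x_0 = 226^71 mod 285 = 256. x_0 is neither 1 nor 284, so continue squaring. x_1 = 256^2 mod 285 = 271. Reached i = s−1 = 1 without hitting −1: 226 is a Miller–Rabin witness and 285 is composite.
The smallest witness among the given bases is 17.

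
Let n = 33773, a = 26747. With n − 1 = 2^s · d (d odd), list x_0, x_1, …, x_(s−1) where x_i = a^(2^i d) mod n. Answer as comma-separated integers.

23426, 33772

n − 1 = 33772 = 2^2 · 8443, so s = 2 and d = 8443.
x_0 = 26747^8443 mod 33773 = 23426.
x_1 = 23426^2 mod 33773 = 33772.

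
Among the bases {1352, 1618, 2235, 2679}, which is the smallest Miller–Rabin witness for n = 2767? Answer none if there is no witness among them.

n − 1 = 2766 = 2^1 · 1383, so s = 1 and d = 1383.
Base 1352: x_0 = 1352^1383 mod 2767 = 1. x_0 = 1, so 1352 is not a witness.
Base 1618: x_0 = 1618^1383 mod 2767 = 2766. x_0 = 2766 ≡ −1, so 1618 is not a witness.
Base 2235: x_0 = 2235^1383 mod 2767 = 1. x_0 = 1, so 2235 is not a witness.
Base 2679: x_0 = 2679^1383 mod 2767 = 2766. x_0 = 2766 ≡ −1, so 2679 is not a witness.
No listed base is a witness for 2767.

none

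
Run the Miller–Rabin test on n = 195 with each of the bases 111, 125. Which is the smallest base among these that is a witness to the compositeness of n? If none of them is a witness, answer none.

111

n − 1 = 194 = 2^1 · 97, so s = 1 and d = 97.
Base 111: x_0 = 111^97 mod 195 = 111. x_0 ∉ {1, 194} and s = 1, so 111 is a Miller–Rabin witness and 195 is composite.
Base 125: x_0 = 125^97 mod 195 = 125. x_0 ∉ {1, 194} and s = 1, so 125 is a Miller–Rabin witness and 195 is composite.
The smallest witness among the given bases is 111.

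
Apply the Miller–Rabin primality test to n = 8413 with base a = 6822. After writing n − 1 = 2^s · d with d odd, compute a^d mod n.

n − 1 = 8412 = 2^2 · 2103, so s = 2 and d = 2103.
6822^2103 mod 8413 = 972.

972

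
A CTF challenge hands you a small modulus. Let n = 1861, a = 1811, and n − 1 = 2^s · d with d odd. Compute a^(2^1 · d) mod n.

1860

n − 1 = 1860 = 2^2 · 465, so s = 2 and d = 465.
x_0 = 1811^465 mod 1861 = 1800.
x_1 = 1800^2 mod 1861 = 1860.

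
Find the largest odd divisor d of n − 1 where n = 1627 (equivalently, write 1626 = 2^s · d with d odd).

Halving: 1626 → 813; 813 is odd.
So 1626 = 2^1 · 813.

813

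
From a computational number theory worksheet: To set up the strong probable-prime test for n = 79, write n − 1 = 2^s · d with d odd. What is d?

39

Halving: 78 → 39; 39 is odd.
So 78 = 2^1 · 39.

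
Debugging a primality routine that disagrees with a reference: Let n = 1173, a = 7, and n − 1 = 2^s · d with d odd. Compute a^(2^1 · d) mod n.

n − 1 = 1172 = 2^2 · 293, so s = 2 and d = 293.
x_0 = 7^293 mod 1173 = 28.
x_1 = 28^2 mod 1173 = 784.

784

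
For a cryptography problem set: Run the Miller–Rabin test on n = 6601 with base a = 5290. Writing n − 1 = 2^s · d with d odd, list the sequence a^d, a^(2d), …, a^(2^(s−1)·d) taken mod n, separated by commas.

n − 1 = 6600 = 2^3 · 825, so s = 3 and d = 825.
x_0 = 5290^825 mod 6601 = 1518.
x_1 = 1518^2 mod 6601 = 575.
x_2 = 575^2 mod 6601 = 575.

1518, 575, 575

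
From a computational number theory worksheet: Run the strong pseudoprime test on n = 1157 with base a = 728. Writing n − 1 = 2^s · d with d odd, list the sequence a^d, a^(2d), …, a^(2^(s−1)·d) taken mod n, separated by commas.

91, 182

n − 1 = 1156 = 2^2 · 289, so s = 2 and d = 289.
x_0 = 728^289 mod 1157 = 91.
x_1 = 91^2 mod 1157 = 182.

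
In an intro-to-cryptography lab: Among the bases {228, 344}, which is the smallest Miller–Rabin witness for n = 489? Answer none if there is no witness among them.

n − 1 = 488 = 2^3 · 61, so s = 3 and d = 61.
Base 228: x_0 = 228^61 mod 489 = 309. x_0 is neither 1 nor 488, so continue squaring. x_1 = 309^2 mod 489 = 126. x_2 = 126^2 mod 489 = 228. Reached i = s−1 = 2 without hitting −1: 228 is a Miller–Rabin witness and 489 is composite.
Base 344: x_0 = 344^61 mod 489 = 287. x_0 is neither 1 nor 488, so continue squaring. x_1 = 287^2 mod 489 = 217. x_2 = 217^2 mod 489 = 145. Reached i = s−1 = 2 without hitting −1: 344 is a Miller–Rabin witness and 489 is composite.
The smallest witness among the given bases is 228.

228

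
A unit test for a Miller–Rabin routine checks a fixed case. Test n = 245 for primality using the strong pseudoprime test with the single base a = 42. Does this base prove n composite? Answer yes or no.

n − 1 = 244 = 2^2 · 61, so s = 2 and d = 61.
x_0 = 42^61 mod 245 = 147.
x_0 is neither 1 nor 244, so continue squaring.
x_1 = 147^2 mod 245 = 49.
Reached i = s−1 = 1 without hitting −1: 42 is a Miller–Rabin witness and 245 is composite.

yes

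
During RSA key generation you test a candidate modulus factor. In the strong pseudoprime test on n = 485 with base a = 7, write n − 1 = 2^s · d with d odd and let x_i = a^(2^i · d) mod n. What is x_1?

n − 1 = 484 = 2^2 · 121, so s = 2 and d = 121.
Repeated squaring mod 485: 7^1 ≡ 7, 7^2 ≡ 49, 7^4 ≡ 461, 7^8 ≡ 91, 7^16 ≡ 36, 7^32 ≡ 326, 7^64 ≡ 61.
121 = 64 + 32 + 16 + 8 + 1, so 7^121 ≡ 61·326·36·91·7 ≡ 137 (mod 485).
x_0 = 137.
x_1 = 137^2 mod 485 = 339.

339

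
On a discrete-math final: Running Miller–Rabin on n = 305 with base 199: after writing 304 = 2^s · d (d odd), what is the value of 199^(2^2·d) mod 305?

n − 1 = 304 = 2^4 · 19, so s = 4 and d = 19.
x_0 = 199^19 mod 305 = 144.
x_1 = 144^2 mod 305 = 301.
x_2 = 301^2 mod 305 = 16.

16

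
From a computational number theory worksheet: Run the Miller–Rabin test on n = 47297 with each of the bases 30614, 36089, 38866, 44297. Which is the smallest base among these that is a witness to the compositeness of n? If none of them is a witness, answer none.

none

n − 1 = 47296 = 2^6 · 739, so s = 6 and d = 739.
Base 30614: x_0 = 30614^739 mod 47297 = 4094. x_0 is neither 1 nor 47296, so continue squaring. x_1 = 4094^2 mod 47297 = 17698. x_2 = 17698^2 mod 47297 = 18470. x_3 = 18470^2 mod 47297 = 34936. x_4 = 34936^2 mod 47297 = 25011. x_5 = 25011^2 mod 47297 = 47296. x_5 ≡ −1, so 30614 is not a witness.
Base 36089: x_0 = 36089^739 mod 47297 = 2971. x_0 is neither 1 nor 47296, so continue squaring. x_1 = 2971^2 mod 47297 = 29599. x_2 = 29599^2 mod 47297 = 18470. x_3 = 18470^2 mod 47297 = 34936. x_4 = 34936^2 mod 47297 = 25011. x_5 = 25011^2 mod 47297 = 47296. x_5 ≡ −1, so 36089 is not a witness.
Base 38866: x_0 = 38866^739 mod 47297 = 22286. x_0 is neither 1 nor 47296, so continue squaring. x_1 = 22286^2 mod 47297 = 47296. x_1 ≡ −1, so 38866 is not a witness.
Base 44297: x_0 = 44297^739 mod 47297 = 27779. x_0 is neither 1 nor 47296, so continue squaring. x_1 = 27779^2 mod 47297 = 22286. x_2 = 22286^2 mod 47297 = 47296. x_2 ≡ −1, so 44297 is not a witness.
No listed base is a witness for 47297.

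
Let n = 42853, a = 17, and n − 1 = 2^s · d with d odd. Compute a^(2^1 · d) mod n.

n − 1 = 42852 = 2^2 · 10713, so s = 2 and d = 10713.
By repeated squaring, 17^10713 ≡ 42852 (mod 42853).
x_0 = 42852.
x_1 = 42852^2 mod 42853 = 1.

1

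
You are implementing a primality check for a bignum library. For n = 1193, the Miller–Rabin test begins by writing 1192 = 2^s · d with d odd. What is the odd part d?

149

Halving: 1192 → 596 → 298 → 149; 149 is odd.
So 1192 = 2^3 · 149.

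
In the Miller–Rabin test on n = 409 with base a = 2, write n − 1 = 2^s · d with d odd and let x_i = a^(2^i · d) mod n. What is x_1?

408

n − 1 = 408 = 2^3 · 51, so s = 3 and d = 51.
x_0 = 2^51 mod 409 = 143.
x_1 = 143^2 mod 409 = 408.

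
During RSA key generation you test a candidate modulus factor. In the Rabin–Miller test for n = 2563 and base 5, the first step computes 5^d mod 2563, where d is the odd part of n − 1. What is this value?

137

n − 1 = 2562 = 2^1 · 1281, so s = 1 and d = 1281.
Repeated squaring mod 2563: 5^1 ≡ 5, 5^2 ≡ 25, 5^4 ≡ 625, 5^8 ≡ 1049, 5^16 ≡ 874, 5^32 ≡ 102, 5^64 ≡ 152, 5^128 ≡ 37, 5^256 ≡ 1369, 5^512 ≡ 608, 5^1024 ≡ 592.
1281 = 1024 + 256 + 1, so 5^1281 ≡ 592·1369·5 ≡ 137 (mod 2563).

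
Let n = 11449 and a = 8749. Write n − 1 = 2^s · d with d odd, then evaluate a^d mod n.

6312

n − 1 = 11448 = 2^3 · 1431, so s = 3 and d = 1431.
8749^1431 mod 11449 = 6312.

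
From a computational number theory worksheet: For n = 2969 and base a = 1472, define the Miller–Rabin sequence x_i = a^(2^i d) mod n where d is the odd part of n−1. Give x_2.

1

n − 1 = 2968 = 2^3 · 371, so s = 3 and d = 371.
Repeated squaring mod 2969: 1472^1 ≡ 1472, 1472^2 ≡ 2383, 1472^4 ≡ 1961, 1472^8 ≡ 666, 1472^16 ≡ 1175, 1472^32 ≡ 40, 1472^64 ≡ 1600, 1472^128 ≡ 722, 1472^256 ≡ 1709.
371 = 256 + 64 + 32 + 16 + 2 + 1, so 1472^371 ≡ 1709·1600·40·1175·2383·1472 ≡ 2968 (mod 2969).
x_0 = 2968.
x_1 = 2968^2 mod 2969 = 1.
x_2 = 1^2 mod 2969 = 1.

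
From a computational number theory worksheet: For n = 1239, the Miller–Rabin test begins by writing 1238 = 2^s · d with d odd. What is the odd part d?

Halving: 1238 → 619; 619 is odd.
So 1238 = 2^1 · 619.

619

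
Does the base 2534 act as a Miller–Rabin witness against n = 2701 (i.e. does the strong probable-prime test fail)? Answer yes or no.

yes

n − 1 = 2700 = 2^2 · 675, so s = 2 and d = 675.
x_0 = 2534^675 mod 2701 = 302.
x_0 is neither 1 nor 2700, so continue squaring.
x_1 = 302^2 mod 2701 = 2071.
Reached i = s−1 = 1 without hitting −1: 2534 is a Miller–Rabin witness and 2701 is composite.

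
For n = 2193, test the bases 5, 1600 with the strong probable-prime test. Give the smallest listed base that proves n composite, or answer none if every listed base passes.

5

n − 1 = 2192 = 2^4 · 137, so s = 4 and d = 137.
Base 5: x_0 = 5^137 mod 2193 = 335. x_0 is neither 1 nor 2192, so continue squaring. x_1 = 335^2 mod 2193 = 382. x_2 = 382^2 mod 2193 = 1186. x_3 = 1186^2 mod 2193 = 883. Reached i = s−1 = 3 without hitting −1: 5 is a Miller–Rabin witness and 2193 is composite.
Base 1600: x_0 = 1600^137 mod 2193 = 427. x_0 is neither 1 nor 2192, so continue squaring. x_1 = 427^2 mod 2193 = 310. x_2 = 310^2 mod 2193 = 1801. x_3 = 1801^2 mod 2193 = 154. Reached i = s−1 = 3 without hitting −1: 1600 is a Miller–Rabin witness and 2193 is composite.
The smallest witness among the given bases is 5.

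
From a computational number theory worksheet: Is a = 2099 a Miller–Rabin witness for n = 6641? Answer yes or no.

n − 1 = 6640 = 2^4 · 415, so s = 4 and d = 415.
Repeated squaring mod 6641: 2099^1 ≡ 2099, 2099^2 ≡ 2818, 2099^4 ≡ 5129, 2099^8 ≡ 1640, 2099^16 ≡ 6636, 2099^32 ≡ 25, 2099^64 ≡ 625, 2099^128 ≡ 5447, 2099^256 ≡ 4462.
415 = 256 + 128 + 16 + 8 + 4 + 2 + 1, so 2099^415 ≡ 4462·5447·6636·1640·5129·2818·2099 ≡ 839 (mod 6641).
x_0 = 2099^415 mod 6641 = 839.
x_0 is neither 1 nor 6640, so continue squaring.
x_1 = 839^2 mod 6641 = 6616.
x_2 = 6616^2 mod 6641 = 625.
x_3 = 625^2 mod 6641 = 5447.
Reached i = s−1 = 3 without hitting −1: 2099 is a Miller–Rabin witness and 6641 is composite.

yes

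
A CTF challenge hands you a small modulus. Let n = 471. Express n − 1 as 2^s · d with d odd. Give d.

Halving: 470 → 235; 235 is odd.
So 470 = 2^1 · 235.

235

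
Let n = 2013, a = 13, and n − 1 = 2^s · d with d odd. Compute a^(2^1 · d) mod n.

196

n − 1 = 2012 = 2^2 · 503, so s = 2 and d = 503.
x_0 = 13^503 mod 2013 = 1999.
x_1 = 1999^2 mod 2013 = 196.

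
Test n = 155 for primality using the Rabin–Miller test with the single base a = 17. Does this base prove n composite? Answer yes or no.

n − 1 = 154 = 2^1 · 77, so s = 1 and d = 77.
x_0 = 17^77 mod 155 = 52.
x_0 ∉ {1, 154} and s = 1, so 17 is a Miller–Rabin witness and 155 is composite.

yes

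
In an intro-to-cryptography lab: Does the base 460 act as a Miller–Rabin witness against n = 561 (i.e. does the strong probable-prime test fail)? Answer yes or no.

no

n − 1 = 560 = 2^4 · 35, so s = 4 and d = 35.
x_0 = 460^35 mod 561 = 1.
x_0 = 1, so 460 is not a witness.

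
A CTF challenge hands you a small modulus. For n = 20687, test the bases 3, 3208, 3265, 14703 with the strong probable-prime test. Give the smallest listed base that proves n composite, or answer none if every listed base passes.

3

n − 1 = 20686 = 2^1 · 10343, so s = 1 and d = 10343.
Base 3: x_0 = 3^10343 mod 20687 = 15613. x_0 ∉ {1, 20686} and s = 1, so 3 is a Miller–Rabin witness and 20687 is composite.
Base 3208: x_0 = 3208^10343 mod 20687 = 10389. x_0 ∉ {1, 20686} and s = 1, so 3208 is a Miller–Rabin witness and 20687 is composite.
Base 3265: x_0 = 3265^10343 mod 20687 = 5824. x_0 ∉ {1, 20686} and s = 1, so 3265 is a Miller–Rabin witness and 20687 is composite.
Base 14703: x_0 = 14703^10343 mod 20687 = 20009. x_0 ∉ {1, 20686} and s = 1, so 14703 is a Miller–Rabin witness and 20687 is composite.
The smallest witness among the given bases is 3.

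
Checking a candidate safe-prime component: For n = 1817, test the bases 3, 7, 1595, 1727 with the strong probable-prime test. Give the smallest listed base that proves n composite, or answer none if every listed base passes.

n − 1 = 1816 = 2^3 · 227, so s = 3 and d = 227.
Base 3: x_0 = 3^227 mod 1817 = 692. x_0 is neither 1 nor 1816, so continue squaring. x_1 = 692^2 mod 1817 = 993. x_2 = 993^2 mod 1817 = 1235. Reached i = s−1 = 2 without hitting −1: 3 is a Miller–Rabin witness and 1817 is composite.
Base 7: x_0 = 7^227 mod 1817 = 511. x_0 is neither 1 nor 1816, so continue squaring. x_1 = 511^2 mod 1817 = 1290. x_2 = 1290^2 mod 1817 = 1545. Reached i = s−1 = 2 without hitting −1: 7 is a Miller–Rabin witness and 1817 is composite.
Base 1595: x_0 = 1595^227 mod 1817 = 1254. x_0 is neither 1 nor 1816, so continue squaring. x_1 = 1254^2 mod 1817 = 811. x_2 = 811^2 mod 1817 = 1784. Reached i = s−1 = 2 without hitting −1: 1595 is a Miller–Rabin witness and 1817 is composite.
Base 1727: x_0 = 1727^227 mod 1817 = 59. x_0 is neither 1 nor 1816, so continue squaring. x_1 = 59^2 mod 1817 = 1664. x_2 = 1664^2 mod 1817 = 1605. Reached i = s−1 = 2 without hitting −1: 1727 is a Miller–Rabin witness and 1817 is composite.
The smallest witness among the given bases is 3.

3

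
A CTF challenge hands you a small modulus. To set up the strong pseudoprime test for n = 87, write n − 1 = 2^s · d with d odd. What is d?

43

Halving: 86 → 43; 43 is odd.
So 86 = 2^1 · 43.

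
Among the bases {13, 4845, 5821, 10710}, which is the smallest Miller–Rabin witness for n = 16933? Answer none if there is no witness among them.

13

n − 1 = 16932 = 2^2 · 4233, so s = 2 and d = 4233.
Base 13: x_0 = 13^4233 mod 16933 = 10198. x_0 is neither 1 nor 16932, so continue squaring. x_1 = 10198^2 mod 16933 = 13651. Reached i = s−1 = 1 without hitting −1: 13 is a Miller–Rabin witness and 16933 is composite.
Base 4845: x_0 = 4845^4233 mod 16933 = 8926. x_0 is neither 1 nor 16932, so continue squaring. x_1 = 8926^2 mod 16933 = 3711. Reached i = s−1 = 1 without hitting −1: 4845 is a Miller–Rabin witness and 16933 is composite.
Base 5821: x_0 = 5821^4233 mod 16933 = 13980. x_0 is neither 1 nor 16932, so continue squaring. x_1 = 13980^2 mod 16933 = 16647. Reached i = s−1 = 1 without hitting −1: 5821 is a Miller–Rabin witness and 16933 is composite.
Base 10710: x_0 = 10710^4233 mod 16933 = 16737. x_0 is neither 1 nor 16932, so continue squaring. x_1 = 16737^2 mod 16933 = 4550. Reached i = s−1 = 1 without hitting −1: 10710 is a Miller–Rabin witness and 16933 is composite.
The smallest witness among the given bases is 13.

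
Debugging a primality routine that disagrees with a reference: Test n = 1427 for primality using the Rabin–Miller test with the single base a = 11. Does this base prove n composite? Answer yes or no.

no

n − 1 = 1426 = 2^1 · 713, so s = 1 and d = 713.
x_0 = 11^713 mod 1427 = 1.
x_0 = 1, so 11 is not a witness.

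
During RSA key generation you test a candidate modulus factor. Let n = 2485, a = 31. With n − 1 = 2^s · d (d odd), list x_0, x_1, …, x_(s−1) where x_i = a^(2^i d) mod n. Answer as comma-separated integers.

n − 1 = 2484 = 2^2 · 621, so s = 2 and d = 621.
x_0 = 31^621 mod 2485 = 566.
x_1 = 566^2 mod 2485 = 2276.

566, 2276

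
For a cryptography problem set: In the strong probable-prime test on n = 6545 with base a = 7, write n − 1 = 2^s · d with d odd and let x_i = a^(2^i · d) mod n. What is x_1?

2429

n − 1 = 6544 = 2^4 · 409, so s = 4 and d = 409.
x_0 = 7^409 mod 6545 = 3682.
x_1 = 3682^2 mod 6545 = 2429.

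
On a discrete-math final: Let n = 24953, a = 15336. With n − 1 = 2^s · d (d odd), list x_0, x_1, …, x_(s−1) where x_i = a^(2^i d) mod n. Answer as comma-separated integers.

10125, 8701, 24952

n − 1 = 24952 = 2^3 · 3119, so s = 3 and d = 3119.
x_0 = 15336^3119 mod 24953 = 10125.
x_1 = 10125^2 mod 24953 = 8701.
x_2 = 8701^2 mod 24953 = 24952.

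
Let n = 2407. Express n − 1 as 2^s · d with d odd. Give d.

Halving: 2406 → 1203; 1203 is odd.
So 2406 = 2^1 · 1203.

1203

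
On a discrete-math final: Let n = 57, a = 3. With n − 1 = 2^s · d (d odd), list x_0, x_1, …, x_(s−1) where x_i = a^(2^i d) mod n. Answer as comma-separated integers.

n − 1 = 56 = 2^3 · 7, so s = 3 and d = 7.
x_0 = 3^7 mod 57 = 21.
x_1 = 21^2 mod 57 = 42.
x_2 = 42^2 mod 57 = 54.

21, 42, 54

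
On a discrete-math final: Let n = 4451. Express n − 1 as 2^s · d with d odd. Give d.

2225

Halving: 4450 → 2225; 2225 is odd.
So 4450 = 2^1 · 2225.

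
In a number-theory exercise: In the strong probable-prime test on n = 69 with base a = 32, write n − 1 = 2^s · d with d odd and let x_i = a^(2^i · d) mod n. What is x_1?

n − 1 = 68 = 2^2 · 17, so s = 2 and d = 17.
Repeated squaring mod 69: 32^1 ≡ 32, 32^2 ≡ 58, 32^4 ≡ 52, 32^8 ≡ 13, 32^16 ≡ 31.
17 = 16 + 1, so 32^17 ≡ 31·32 ≡ 26 (mod 69).
x_0 = 26.
x_1 = 26^2 mod 69 = 55.

55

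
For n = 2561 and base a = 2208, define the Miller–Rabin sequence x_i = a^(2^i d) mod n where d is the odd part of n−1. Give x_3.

692

n − 1 = 2560 = 2^9 · 5, so s = 9 and d = 5.
x_0 = 2208^5 mod 2561 = 501.
x_1 = 501^2 mod 2561 = 23.
x_2 = 23^2 mod 2561 = 529.
x_3 = 529^2 mod 2561 = 692.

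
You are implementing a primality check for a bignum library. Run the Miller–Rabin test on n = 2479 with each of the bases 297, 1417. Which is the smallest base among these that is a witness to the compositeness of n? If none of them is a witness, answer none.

n − 1 = 2478 = 2^1 · 1239, so s = 1 and d = 1239.
Base 297: x_0 = 297^1239 mod 2479 = 1. x_0 = 1, so 297 is not a witness.
Base 1417: x_0 = 1417^1239 mod 2479 = 1220. x_0 ∉ {1, 2478} and s = 1, so 1417 is a Miller–Rabin witness and 2479 is composite.
The smallest witness among the given bases is 1417.

1417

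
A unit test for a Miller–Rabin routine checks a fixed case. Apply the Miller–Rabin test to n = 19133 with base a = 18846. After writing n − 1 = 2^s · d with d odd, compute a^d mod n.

n − 1 = 19132 = 2^2 · 4783, so s = 2 and d = 4783.
18846^4783 mod 19133 = 8015.

8015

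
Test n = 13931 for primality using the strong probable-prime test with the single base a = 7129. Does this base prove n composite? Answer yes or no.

no

n − 1 = 13930 = 2^1 · 6965, so s = 1 and d = 6965.
x_0 = 7129^6965 mod 13931 = 13930.
x_0 = 13930 ≡ −1, so 7129 is not a witness.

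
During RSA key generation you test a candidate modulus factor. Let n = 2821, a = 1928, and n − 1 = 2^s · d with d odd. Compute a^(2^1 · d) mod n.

1

n − 1 = 2820 = 2^2 · 705, so s = 2 and d = 705.
By repeated squaring, 1928^705 ≡ 2820 (mod 2821).
x_0 = 2820.
x_1 = 2820^2 mod 2821 = 1.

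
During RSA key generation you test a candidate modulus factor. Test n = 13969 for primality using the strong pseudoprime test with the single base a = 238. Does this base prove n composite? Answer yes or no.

yes

n − 1 = 13968 = 2^4 · 873, so s = 4 and d = 873.
Repeated squaring mod 13969: 238^1 ≡ 238, 238^2 ≡ 768, 238^4 ≡ 3126, 238^8 ≡ 7545, 238^16 ≡ 3350, 238^32 ≡ 5393, 238^64 ≡ 991, 238^128 ≡ 4251, 238^256 ≡ 9084, 238^512 ≡ 4173.
873 = 512 + 256 + 64 + 32 + 8 + 1, so 238^873 ≡ 4173·9084·991·5393·7545·238 ≡ 2046 (mod 13969).
x_0 = 238^873 mod 13969 = 2046.
x_0 is neither 1 nor 13968, so continue squaring.
x_1 = 2046^2 mod 13969 = 9385.
x_2 = 9385^2 mod 13969 = 3680.
x_3 = 3680^2 mod 13969 = 6439.
Reached i = s−1 = 3 without hitting −1: 238 is a Miller–Rabin witness and 13969 is composite.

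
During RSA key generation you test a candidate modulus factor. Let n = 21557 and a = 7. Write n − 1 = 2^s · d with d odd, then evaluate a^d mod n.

21556

n − 1 = 21556 = 2^2 · 5389, so s = 2 and d = 5389.
7^5389 mod 21557 = 21556.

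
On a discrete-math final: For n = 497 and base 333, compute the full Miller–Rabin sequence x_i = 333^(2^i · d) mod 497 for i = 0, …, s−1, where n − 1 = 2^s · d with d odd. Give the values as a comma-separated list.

263, 86, 438, 2

n − 1 = 496 = 2^4 · 31, so s = 4 and d = 31.
x_0 = 333^31 mod 497 = 263.
x_1 = 263^2 mod 497 = 86.
x_2 = 86^2 mod 497 = 438.
x_3 = 438^2 mod 497 = 2.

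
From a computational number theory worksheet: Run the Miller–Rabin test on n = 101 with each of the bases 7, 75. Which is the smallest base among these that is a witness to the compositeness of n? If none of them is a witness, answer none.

none

n − 1 = 100 = 2^2 · 25, so s = 2 and d = 25.
Base 7: x_0 = 7^25 mod 101 = 10. x_0 is neither 1 nor 100, so continue squaring. x_1 = 10^2 mod 101 = 100. x_1 ≡ −1, so 7 is not a witness.
Base 75: x_0 = 75^25 mod 101 = 10. x_0 is neither 1 nor 100, so continue squaring. x_1 = 10^2 mod 101 = 100. x_1 ≡ −1, so 75 is not a witness.
No listed base is a witness for 101.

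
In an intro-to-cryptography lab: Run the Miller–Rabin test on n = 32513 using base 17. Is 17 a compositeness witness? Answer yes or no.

n − 1 = 32512 = 2^8 · 127, so s = 8 and d = 127.
Repeated squaring mod 32513: 17^1 ≡ 17, 17^2 ≡ 289, 17^4 ≡ 18495, 17^8 ≡ 28265, 17^16 ≡ 789, 17^32 ≡ 4774, 17^64 ≡ 31976.
127 = 64 + 32 + 16 + 8 + 4 + 2 + 1, so 17^127 ≡ 31976·4774·789·28265·18495·289·17 ≡ 24613 (mod 32513).
x_0 = 17^127 mod 32513 = 24613.
x_0 is neither 1 nor 32512, so continue squaring.
x_1 = 24613^2 mod 32513 = 17553.
x_2 = 17553^2 mod 32513 = 14621.
x_3 = 14621^2 mod 32513 = 666.
x_4 = 666^2 mod 32513 = 20887.
x_5 = 20887^2 mod 32513 = 7335.
x_6 = 7335^2 mod 32513 = 25723.
x_7 = 25723^2 mod 32513 = 666.
Reached i = s−1 = 7 without hitting −1: 17 is a Miller–Rabin witness and 32513 is composite.

yes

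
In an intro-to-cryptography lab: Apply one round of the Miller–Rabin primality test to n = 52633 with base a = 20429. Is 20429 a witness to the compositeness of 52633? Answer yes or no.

yes

n − 1 = 52632 = 2^3 · 6579, so s = 3 and d = 6579.
x_0 = 20429^6579 mod 52633 = 10814.
x_0 is neither 1 nor 52632, so continue squaring.
x_1 = 10814^2 mod 52633 = 44703.
x_2 = 44703^2 mod 52633 = 41098.
Reached i = s−1 = 2 without hitting −1: 20429 is a Miller–Rabin witness and 52633 is composite.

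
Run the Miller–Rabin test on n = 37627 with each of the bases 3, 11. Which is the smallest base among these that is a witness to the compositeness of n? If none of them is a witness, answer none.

3

n − 1 = 37626 = 2^1 · 18813, so s = 1 and d = 18813.
Base 3: x_0 = 3^18813 mod 37627 = 11105. x_0 ∉ {1, 37626} and s = 1, so 3 is a Miller–Rabin witness and 37627 is composite.
Base 11: x_0 = 11^18813 mod 37627 = 2286. x_0 ∉ {1, 37626} and s = 1, so 11 is a Miller–Rabin witness and 37627 is composite.
The smallest witness among the given bases is 3.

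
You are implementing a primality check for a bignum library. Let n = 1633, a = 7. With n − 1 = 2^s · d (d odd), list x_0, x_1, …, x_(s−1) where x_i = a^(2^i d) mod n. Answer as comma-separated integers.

n − 1 = 1632 = 2^5 · 51, so s = 5 and d = 51.
x_0 = 7^51 mod 1633 = 833.
x_1 = 833^2 mod 1633 = 1497.
x_2 = 1497^2 mod 1633 = 533.
x_3 = 533^2 mod 1633 = 1580.
x_4 = 1580^2 mod 1633 = 1176.

833, 1497, 533, 1580, 1176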